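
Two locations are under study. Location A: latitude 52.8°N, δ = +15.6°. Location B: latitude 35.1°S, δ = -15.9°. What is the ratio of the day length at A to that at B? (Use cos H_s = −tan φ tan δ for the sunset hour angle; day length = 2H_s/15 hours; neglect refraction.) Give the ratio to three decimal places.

1.099

A: H_s = arccos(−tan 52.8° · tan 15.6°) = 111.58°, so 2H_s/15 = 14.8773 h.
B: H_s = arccos(−tan -35.1° · tan -15.9°) = 101.55°, so 2H_s/15 = 13.5400 h.
Ratio A/B = 14.8773 / 13.5400 = 1.0988.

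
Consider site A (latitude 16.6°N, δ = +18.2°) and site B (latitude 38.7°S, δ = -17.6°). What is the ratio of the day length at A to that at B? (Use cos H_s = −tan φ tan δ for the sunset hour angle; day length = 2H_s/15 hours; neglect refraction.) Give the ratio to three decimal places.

0.913

A: H_s = arccos(−tan 16.6° · tan 18.2°) = 95.62°, so 2H_s/15 = 12.7493 h.
B: H_s = arccos(−tan -38.7° · tan -17.6°) = 104.72°, so 2H_s/15 = 13.9627 h.
Ratio A/B = 12.7493 / 13.9627 = 0.9131.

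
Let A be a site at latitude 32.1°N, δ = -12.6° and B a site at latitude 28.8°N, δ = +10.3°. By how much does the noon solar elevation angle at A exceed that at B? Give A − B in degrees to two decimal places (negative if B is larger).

A: 90° − |32.1 − (-12.6)| = 45.30°.
B: 90° − |28.8 − (10.3)| = 71.50°.
A − B = 45.30 − 71.50 = -26.20°.

-26.20°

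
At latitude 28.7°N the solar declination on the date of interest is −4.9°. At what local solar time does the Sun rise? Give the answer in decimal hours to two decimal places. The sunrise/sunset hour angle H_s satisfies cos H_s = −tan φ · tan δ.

−tan φ tan δ = −(0.5475)(-0.0857) = 0.0469; H_s = arccos(0.0469) = 87.31°.
Sunrise is at 12 − H_s/15 = 12 − 5.821 = 6.179 h local solar time.

6.18 h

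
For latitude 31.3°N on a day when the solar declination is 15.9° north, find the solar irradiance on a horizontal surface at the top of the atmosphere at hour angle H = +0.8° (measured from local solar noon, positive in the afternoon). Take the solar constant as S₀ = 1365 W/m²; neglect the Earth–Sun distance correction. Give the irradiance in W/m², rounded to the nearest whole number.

1316 W/m²

With φ = 31.3°, δ = 15.9°, H = 0.80°: sin φ sin δ = 0.1423, cos φ cos δ cos H = 0.8217, so cos θ_z = 0.9640.
Top-of-atmosphere irradiance = S₀ cos θ_z = 1365 × 0.9640 = 1315.86 W/m².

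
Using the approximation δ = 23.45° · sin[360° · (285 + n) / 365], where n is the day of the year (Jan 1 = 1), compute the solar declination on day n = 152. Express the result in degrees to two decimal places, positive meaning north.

360 × (285 + 152) / 365 = 431.014°; sin(431.014°) = 0.9456.
δ = 23.45 × 0.9456 = 22.174° ≈ +22.17°.

+22.17°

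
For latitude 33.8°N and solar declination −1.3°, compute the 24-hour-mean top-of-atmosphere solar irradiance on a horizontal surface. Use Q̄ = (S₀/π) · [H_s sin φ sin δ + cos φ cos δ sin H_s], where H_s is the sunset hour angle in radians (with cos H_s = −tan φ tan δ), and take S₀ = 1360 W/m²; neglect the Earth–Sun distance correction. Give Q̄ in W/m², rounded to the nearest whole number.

−tan φ tan δ = −(0.6694)(-0.0227) = 0.0152; H_s = arccos(0.0152) = 89.13°. In radians, H_s = 1.5556.
H_s sin φ sin δ = 1.5556 × 0.5563 × -0.0227 = -0.0196.
cos φ cos δ sin H_s = 0.8310 × 0.9997 × 0.9999 = 0.8307.
Q̄ = (1360/π) × (-0.0196 + 0.8307) = 432.90 × 0.8111 = 351.13 W/m².

351 W/m²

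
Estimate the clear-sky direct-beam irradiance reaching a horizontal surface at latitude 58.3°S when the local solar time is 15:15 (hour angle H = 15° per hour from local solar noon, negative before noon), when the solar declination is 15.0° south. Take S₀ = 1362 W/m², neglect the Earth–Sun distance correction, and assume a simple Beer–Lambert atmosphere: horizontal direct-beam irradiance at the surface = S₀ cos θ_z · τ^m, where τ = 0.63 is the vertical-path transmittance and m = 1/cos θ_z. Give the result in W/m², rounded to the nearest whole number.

329 W/m²

Hour angle H = 15° × (15.25 − 12) = 48.75°.
cos θ_z = sin(-58.3°) sin(-15.0°) + cos(-58.3°) cos(-15.0°) cos(48.75°) = 0.2202 + 0.3347 = 0.5549.
Air mass m = 1/cos θ_z = 1/0.5549 = 1.802; τ^m = 0.63^1.802 = 0.4349.
Surface direct beam = 1362 × 0.5549 × 0.4349 = 328.69 W/m².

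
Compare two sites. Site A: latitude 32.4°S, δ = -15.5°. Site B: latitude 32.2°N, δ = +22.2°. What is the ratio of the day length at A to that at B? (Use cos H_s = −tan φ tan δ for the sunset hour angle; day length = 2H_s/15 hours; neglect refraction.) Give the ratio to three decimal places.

A: H_s = arccos(−tan -32.4° · tan -15.5°) = 100.14°, so 2H_s/15 = 13.3520 h.
B: H_s = arccos(−tan 32.2° · tan 22.2°) = 104.89°, so 2H_s/15 = 13.9853 h.
Ratio A/B = 13.3520 / 13.9853 = 0.9547.

0.955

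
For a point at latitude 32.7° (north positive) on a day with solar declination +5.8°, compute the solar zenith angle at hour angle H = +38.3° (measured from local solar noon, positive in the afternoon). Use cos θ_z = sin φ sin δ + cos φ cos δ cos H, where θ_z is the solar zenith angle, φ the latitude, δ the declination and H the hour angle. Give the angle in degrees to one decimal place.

44.6°

cos θ_z = sin φ sin δ + cos φ cos δ cos H = (0.5402)(0.1011) + (0.8415)(0.9949)(0.7848) = 0.7117.
θ_z = arccos(0.7117) = 44.63°.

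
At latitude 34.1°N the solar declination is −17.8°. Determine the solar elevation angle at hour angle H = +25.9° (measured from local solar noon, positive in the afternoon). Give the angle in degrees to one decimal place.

cos θ_z = sin(34.1°) sin(-17.8°) + cos(34.1°) cos(-17.8°) cos(25.90°) = -0.1714 + 0.7092 = 0.5378.
θ_z = arccos(0.5378) = 57.47°, so the elevation is 90° − 57.47° = 32.53°.

32.5°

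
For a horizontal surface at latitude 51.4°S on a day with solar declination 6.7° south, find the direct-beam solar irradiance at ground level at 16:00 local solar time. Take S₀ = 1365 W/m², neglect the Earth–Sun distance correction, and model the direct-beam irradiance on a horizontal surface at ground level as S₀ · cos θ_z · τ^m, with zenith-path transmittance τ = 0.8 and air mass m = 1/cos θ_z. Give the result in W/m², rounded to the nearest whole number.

314 W/m²

Hour angle H = 15° × (16 − 12) = 60.00°.
With φ = -51.4°, δ = -6.7°, H = 60.00°: sin φ sin δ = 0.0912, cos φ cos δ cos H = 0.3098, so cos θ_z = 0.4010.
Air mass m = 1/cos θ_z = 1/0.4010 = 2.494; τ^m = 0.8^2.494 = 0.5732.
Surface direct beam = 1365 × 0.4010 × 0.5732 = 313.75 W/m².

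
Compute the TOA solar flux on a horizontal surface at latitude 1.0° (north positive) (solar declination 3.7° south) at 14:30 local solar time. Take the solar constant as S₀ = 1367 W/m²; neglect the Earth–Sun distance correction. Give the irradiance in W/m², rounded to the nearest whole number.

1081 W/m²

Hour angle H = 15° × (14.5 − 12) = 37.50°.
cos θ_z = sin(1.0°) sin(-3.7°) + cos(1.0°) cos(-3.7°) cos(37.50°) = -0.0011 + 0.7916 = 0.7905.
Top-of-atmosphere irradiance = S₀ cos θ_z = 1367 × 0.7905 = 1080.61 W/m².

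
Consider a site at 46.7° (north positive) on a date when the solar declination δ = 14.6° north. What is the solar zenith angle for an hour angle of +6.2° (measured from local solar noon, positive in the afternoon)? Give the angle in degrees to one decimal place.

32.5°

With φ = 46.7°, δ = 14.6°, H = 6.20°: sin φ sin δ = 0.1834, cos φ cos δ cos H = 0.6598, so cos θ_z = 0.8432.
θ_z = arccos(0.8432) = 32.52°.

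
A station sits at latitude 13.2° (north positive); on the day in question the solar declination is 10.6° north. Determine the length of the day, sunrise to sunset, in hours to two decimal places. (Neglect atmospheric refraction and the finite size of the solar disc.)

12.34 hours

−tan φ tan δ = −(0.2345)(0.1871) = -0.0439; H_s = arccos(-0.0439) = 92.52°.
Day length = 2 H_s / 15° h⁻¹ = 185.04° / 15 = 12.336 h.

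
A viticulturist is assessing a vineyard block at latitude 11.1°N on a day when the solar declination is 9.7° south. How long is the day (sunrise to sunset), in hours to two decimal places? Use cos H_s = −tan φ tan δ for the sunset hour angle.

The sunset hour angle satisfies cos H_s = −tan φ tan δ = 0.0335, giving H_s = 88.08°.
Day length = 2 H_s / 15° h⁻¹ = 176.16° / 15 = 11.744 h.

11.74 hours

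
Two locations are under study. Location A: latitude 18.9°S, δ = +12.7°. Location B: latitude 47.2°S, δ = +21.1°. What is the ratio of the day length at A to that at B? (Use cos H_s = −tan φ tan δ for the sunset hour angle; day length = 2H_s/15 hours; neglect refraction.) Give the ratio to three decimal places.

1.309

A: H_s = arccos(−tan -18.9° · tan 12.7°) = 85.57°, so 2H_s/15 = 11.4093 h.
B: H_s = arccos(−tan -47.2° · tan 21.1°) = 65.37°, so 2H_s/15 = 8.7160 h.
Ratio A/B = 11.4093 / 8.7160 = 1.3090.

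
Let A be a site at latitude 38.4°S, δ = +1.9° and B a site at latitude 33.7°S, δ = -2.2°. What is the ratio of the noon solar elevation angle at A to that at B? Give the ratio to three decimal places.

0.850

A: 90° − |-38.4 − (1.9)| = 49.70°.
B: 90° − |-33.7 − (-2.2)| = 58.50°.
Ratio A/B = 49.7000 / 58.5000 = 0.8496.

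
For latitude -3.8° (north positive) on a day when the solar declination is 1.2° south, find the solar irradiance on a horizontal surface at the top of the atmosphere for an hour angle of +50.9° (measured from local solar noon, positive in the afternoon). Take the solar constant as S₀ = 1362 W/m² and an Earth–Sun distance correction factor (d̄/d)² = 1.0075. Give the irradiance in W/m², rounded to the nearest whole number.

865 W/m²

cos θ_z = sin φ sin δ + cos φ cos δ cos H = (-0.0663)(-0.0209) + (0.9978)(0.9998)(0.6307) = 0.6306.
Top-of-atmosphere irradiance = S₀ (d̄/d)² cos θ_z = 1362 × 1.0075 × 0.6306 = 865.32 W/m².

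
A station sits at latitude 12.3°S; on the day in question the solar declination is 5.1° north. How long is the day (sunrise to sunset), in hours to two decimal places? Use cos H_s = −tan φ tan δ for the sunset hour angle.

cos H_s = −tan(-12.3°) · tan(5.1°) = 0.0195, so H_s = arccos(0.0195) = 88.88°.
Day length = 2 H_s / 15° h⁻¹ = 177.76° / 15 = 11.851 h.

11.85 hours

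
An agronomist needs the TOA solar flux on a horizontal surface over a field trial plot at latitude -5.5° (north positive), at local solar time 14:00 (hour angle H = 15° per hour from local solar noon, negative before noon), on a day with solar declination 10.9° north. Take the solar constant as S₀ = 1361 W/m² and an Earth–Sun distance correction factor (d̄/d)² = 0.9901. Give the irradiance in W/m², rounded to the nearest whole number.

Hour angle H = 15° × (14 − 12) = 30.00°.
cos θ_z = sin(-5.5°) sin(10.9°) + cos(-5.5°) cos(10.9°) cos(30.00°) = -0.0181 + 0.8465 = 0.8284.
Top-of-atmosphere irradiance = S₀ (d̄/d)² cos θ_z = 1361 × 0.9901 × 0.8284 = 1116.29 W/m².

1116 W/m²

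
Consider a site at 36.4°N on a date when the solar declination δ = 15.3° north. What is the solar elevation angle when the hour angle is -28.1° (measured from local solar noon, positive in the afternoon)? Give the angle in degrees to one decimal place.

57.3°

With φ = 36.4°, δ = 15.3°, H = -28.10°: sin φ sin δ = 0.1566, cos φ cos δ cos H = 0.6849, so cos θ_z = 0.8415.
θ_z = arccos(0.8415) = 32.70°, so the elevation is 90° − 32.70° = 57.30°.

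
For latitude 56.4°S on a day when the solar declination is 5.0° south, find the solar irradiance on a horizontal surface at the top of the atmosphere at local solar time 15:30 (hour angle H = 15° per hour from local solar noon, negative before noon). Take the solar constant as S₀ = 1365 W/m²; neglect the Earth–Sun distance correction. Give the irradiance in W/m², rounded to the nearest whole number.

557 W/m²

Hour angle H = 15° × (15.5 − 12) = 52.50°.
cos θ_z = sin φ sin δ + cos φ cos δ cos H = (-0.8329)(-0.0872) + (0.5534)(0.9962)(0.6088) = 0.4083.
Top-of-atmosphere irradiance = S₀ cos θ_z = 1365 × 0.4083 = 557.33 W/m².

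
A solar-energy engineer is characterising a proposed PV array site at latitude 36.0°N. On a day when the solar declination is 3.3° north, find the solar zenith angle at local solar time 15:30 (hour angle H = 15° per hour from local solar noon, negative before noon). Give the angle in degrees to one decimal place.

58.3°

Hour angle H = 15° × (15.5 − 12) = 52.50°.
cos θ_z = sin φ sin δ + cos φ cos δ cos H = (0.5878)(0.0576) + (0.8090)(0.9983)(0.6088) = 0.5255.
θ_z = arccos(0.5255) = 58.30°.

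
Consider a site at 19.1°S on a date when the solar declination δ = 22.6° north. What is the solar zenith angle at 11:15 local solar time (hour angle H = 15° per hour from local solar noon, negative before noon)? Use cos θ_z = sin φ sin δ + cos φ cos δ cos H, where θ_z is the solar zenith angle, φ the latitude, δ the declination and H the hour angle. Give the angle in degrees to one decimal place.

43.1°

Hour angle H = 15° × (11.25 − 12) = -11.25°.
cos θ_z = sin φ sin δ + cos φ cos δ cos H = (-0.3272)(0.3843) + (0.9449)(0.9232)(0.9808) = 0.7298.
θ_z = arccos(0.7298) = 43.13°.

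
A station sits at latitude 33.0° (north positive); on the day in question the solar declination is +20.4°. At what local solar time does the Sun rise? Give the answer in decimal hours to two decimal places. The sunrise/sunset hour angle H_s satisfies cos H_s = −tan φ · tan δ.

−tan φ tan δ = −(0.6494)(0.3719) = -0.2415; H_s = arccos(-0.2415) = 103.98°.
Sunrise is at 12 − H_s/15 = 12 − 6.932 = 5.068 h local solar time.

5.07 h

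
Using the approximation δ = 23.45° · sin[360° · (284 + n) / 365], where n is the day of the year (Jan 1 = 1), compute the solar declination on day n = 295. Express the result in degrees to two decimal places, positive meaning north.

-12.10°

360 × (284 + 295) / 365 = 571.068°; sin(571.068°) = -0.5161.
δ = 23.45 × -0.5161 = -12.103° ≈ -12.10°.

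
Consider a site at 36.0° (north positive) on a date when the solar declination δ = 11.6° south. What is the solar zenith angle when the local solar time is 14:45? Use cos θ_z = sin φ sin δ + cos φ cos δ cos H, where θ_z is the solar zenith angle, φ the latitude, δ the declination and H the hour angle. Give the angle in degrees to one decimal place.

61.5°

Hour angle H = 15° × (14.75 − 12) = 41.25°.
cos θ_z = sin(36.0°) sin(-11.6°) + cos(36.0°) cos(-11.6°) cos(41.25°) = -0.1182 + 0.5958 = 0.4776.
θ_z = arccos(0.4776) = 61.47°.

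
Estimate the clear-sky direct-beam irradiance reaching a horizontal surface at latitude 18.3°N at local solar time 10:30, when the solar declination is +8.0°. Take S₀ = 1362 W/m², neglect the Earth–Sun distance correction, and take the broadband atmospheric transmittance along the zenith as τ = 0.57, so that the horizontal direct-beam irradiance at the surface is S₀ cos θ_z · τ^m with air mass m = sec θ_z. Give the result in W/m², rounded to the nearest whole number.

Hour angle H = 15° × (10.5 − 12) = -22.50°.
cos θ_z = sin φ sin δ + cos φ cos δ cos H = (0.3140)(0.1392) + (0.9494)(0.9903)(0.9239) = 0.9124.
Air mass m = 1/cos θ_z = 1/0.9124 = 1.096; τ^m = 0.57^1.096 = 0.5401.
Surface direct beam = 1362 × 0.9124 × 0.5401 = 671.18 W/m².

671 W/m²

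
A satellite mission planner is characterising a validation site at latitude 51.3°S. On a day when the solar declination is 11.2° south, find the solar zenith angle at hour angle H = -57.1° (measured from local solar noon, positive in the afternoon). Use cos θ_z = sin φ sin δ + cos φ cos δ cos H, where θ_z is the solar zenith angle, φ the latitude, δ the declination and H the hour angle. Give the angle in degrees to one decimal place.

With φ = -51.3°, δ = -11.2°, H = -57.10°: sin φ sin δ = 0.1516, cos φ cos δ cos H = 0.3331, so cos θ_z = 0.4847.
θ_z = arccos(0.4847) = 61.01°.

61.0°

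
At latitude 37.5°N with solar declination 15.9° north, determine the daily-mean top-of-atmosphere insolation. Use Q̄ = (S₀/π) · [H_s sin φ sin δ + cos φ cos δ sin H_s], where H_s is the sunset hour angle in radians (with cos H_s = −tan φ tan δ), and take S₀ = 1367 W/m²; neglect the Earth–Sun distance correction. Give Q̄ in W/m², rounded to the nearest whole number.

454 W/m²

cos H_s = −tan(37.5°) · tan(15.9°) = -0.2186, so H_s = arccos(-0.2186) = 102.63°. In radians, H_s = 1.7912.
H_s sin φ sin δ = 1.7912 × 0.6088 × 0.2740 = 0.2988.
cos φ cos δ sin H_s = 0.7934 × 0.9617 × 0.9758 = 0.7445.
Q̄ = (1367/π) × (0.2988 + 0.7445) = 435.13 × 1.0433 = 453.97 W/m².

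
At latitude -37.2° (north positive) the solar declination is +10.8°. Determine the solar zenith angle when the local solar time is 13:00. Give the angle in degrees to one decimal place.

Hour angle H = 15° × (13 − 12) = 15.00°.
cos θ_z = sin φ sin δ + cos φ cos δ cos H = (-0.6046)(0.1874) + (0.7965)(0.9823)(0.9659) = 0.6424.
θ_z = arccos(0.6424) = 50.03°.

50.0°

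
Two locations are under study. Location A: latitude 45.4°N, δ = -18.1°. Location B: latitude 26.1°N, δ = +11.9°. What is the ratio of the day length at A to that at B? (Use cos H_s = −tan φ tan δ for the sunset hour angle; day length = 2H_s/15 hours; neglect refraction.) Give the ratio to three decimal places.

A: H_s = arccos(−tan 45.4° · tan -18.1°) = 70.64°, so 2H_s/15 = 9.4187 h.
B: H_s = arccos(−tan 26.1° · tan 11.9°) = 95.93°, so 2H_s/15 = 12.7907 h.
Ratio A/B = 9.4187 / 12.7907 = 0.7364.

0.736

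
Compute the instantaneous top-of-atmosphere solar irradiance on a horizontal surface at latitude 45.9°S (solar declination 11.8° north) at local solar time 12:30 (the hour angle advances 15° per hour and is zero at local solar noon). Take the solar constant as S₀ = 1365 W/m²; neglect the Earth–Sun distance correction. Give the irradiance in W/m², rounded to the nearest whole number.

721 W/m²

Hour angle H = 15° × (12.5 − 12) = 7.50°.
With φ = -45.9°, δ = 11.8°, H = 7.50°: sin φ sin δ = -0.1469, cos φ cos δ cos H = 0.6754, so cos θ_z = 0.5285.
Top-of-atmosphere irradiance = S₀ cos θ_z = 1365 × 0.5285 = 721.40 W/m².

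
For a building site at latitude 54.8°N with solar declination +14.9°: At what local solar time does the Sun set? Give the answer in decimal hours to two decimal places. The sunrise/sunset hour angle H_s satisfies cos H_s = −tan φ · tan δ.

19.48 h

cos H_s = −tan(54.8°) · tan(14.9°) = -0.3772, so H_s = arccos(-0.3772) = 112.16°.
Sunset is at 12 + H_s/15 = 12 + 7.477 = 19.477 h local solar time.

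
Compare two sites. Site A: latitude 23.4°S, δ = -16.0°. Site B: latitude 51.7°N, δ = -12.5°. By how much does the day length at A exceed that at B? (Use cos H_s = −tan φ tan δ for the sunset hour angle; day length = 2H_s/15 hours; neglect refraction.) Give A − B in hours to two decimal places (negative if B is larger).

A: H_s = arccos(−tan -23.4° · tan -16.0°) = 97.13°, so 2H_s/15 = 12.9507 h.
B: H_s = arccos(−tan 51.7° · tan -12.5°) = 73.70°, so 2H_s/15 = 9.8267 h.
A − B = 12.9507 − 9.8267 = 3.1240 h.

+3.12 h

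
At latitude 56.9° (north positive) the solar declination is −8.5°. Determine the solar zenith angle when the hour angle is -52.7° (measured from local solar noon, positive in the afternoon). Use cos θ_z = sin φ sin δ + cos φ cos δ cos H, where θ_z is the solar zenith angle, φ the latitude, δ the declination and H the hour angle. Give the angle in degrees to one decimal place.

78.3°

cos θ_z = sin(56.9°) sin(-8.5°) + cos(56.9°) cos(-8.5°) cos(-52.70°) = -0.1238 + 0.3273 = 0.2035.
θ_z = arccos(0.2035) = 78.26°.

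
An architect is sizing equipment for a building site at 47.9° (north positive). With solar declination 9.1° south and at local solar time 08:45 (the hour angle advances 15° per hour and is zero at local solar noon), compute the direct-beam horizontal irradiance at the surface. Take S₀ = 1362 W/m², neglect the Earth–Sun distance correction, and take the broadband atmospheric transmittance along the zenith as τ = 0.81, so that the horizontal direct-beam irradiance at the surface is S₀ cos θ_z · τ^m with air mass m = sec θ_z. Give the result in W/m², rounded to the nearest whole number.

Hour angle H = 15° × (8.75 − 12) = -48.75°.
With φ = 47.9°, δ = -9.1°, H = -48.75°: sin φ sin δ = -0.1173, cos φ cos δ cos H = 0.4365, so cos θ_z = 0.3192.
Air mass m = 1/cos θ_z = 1/0.3192 = 3.133; τ^m = 0.81^3.133 = 0.5168.
Surface direct beam = 1362 × 0.3192 × 0.5168 = 224.68 W/m².

225 W/m²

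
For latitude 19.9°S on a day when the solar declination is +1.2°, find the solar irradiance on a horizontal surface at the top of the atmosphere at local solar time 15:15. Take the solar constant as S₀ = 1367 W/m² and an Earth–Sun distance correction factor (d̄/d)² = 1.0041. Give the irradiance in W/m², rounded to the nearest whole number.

841 W/m²

Hour angle H = 15° × (15.25 − 12) = 48.75°.
With φ = -19.9°, δ = 1.2°, H = 48.75°: sin φ sin δ = -0.0071, cos φ cos δ cos H = 0.6198, so cos θ_z = 0.6127.
Top-of-atmosphere irradiance = S₀ (d̄/d)² cos θ_z = 1367 × 1.0041 × 0.6127 = 840.99 W/m².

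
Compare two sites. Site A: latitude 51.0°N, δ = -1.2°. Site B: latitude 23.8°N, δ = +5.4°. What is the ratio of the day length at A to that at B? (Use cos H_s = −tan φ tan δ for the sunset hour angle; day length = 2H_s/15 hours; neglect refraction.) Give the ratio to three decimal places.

0.958

A: H_s = arccos(−tan 51.0° · tan -1.2°) = 88.52°, so 2H_s/15 = 11.8027 h.
B: H_s = arccos(−tan 23.8° · tan 5.4°) = 92.39°, so 2H_s/15 = 12.3187 h.
Ratio A/B = 11.8027 / 12.3187 = 0.9581.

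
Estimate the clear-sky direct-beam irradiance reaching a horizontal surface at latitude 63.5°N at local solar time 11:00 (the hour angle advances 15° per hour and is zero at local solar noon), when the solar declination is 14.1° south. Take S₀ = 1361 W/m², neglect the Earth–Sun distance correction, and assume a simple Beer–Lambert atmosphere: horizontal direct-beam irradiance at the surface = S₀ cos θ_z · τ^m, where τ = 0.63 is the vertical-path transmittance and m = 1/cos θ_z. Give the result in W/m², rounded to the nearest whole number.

Hour angle H = 15° × (11 − 12) = -15.00°.
cos θ_z = sin φ sin δ + cos φ cos δ cos H = (0.8949)(-0.2436) + (0.4462)(0.9699)(0.9659) = 0.2000.
Air mass m = 1/cos θ_z = 1/0.2000 = 5.000; τ^m = 0.63^5.000 = 0.0992.
Surface direct beam = 1361 × 0.2000 × 0.0992 = 27.00 W/m².

27 W/m²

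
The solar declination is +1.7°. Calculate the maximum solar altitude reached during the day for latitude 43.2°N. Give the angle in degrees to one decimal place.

48.5°

At local solar noon the hour angle is zero, so the elevation is 90° − |φ − δ| = 90° − |43.2° − (1.7°)| = 90° − 41.5° = 48.5°.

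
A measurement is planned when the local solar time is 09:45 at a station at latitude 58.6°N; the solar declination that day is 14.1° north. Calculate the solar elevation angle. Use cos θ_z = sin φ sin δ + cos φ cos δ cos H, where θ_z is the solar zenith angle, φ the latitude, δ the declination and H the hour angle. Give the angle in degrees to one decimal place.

38.9°

Hour angle H = 15° × (9.75 − 12) = -33.75°.
cos θ_z = sin φ sin δ + cos φ cos δ cos H = (0.8536)(0.2436) + (0.5210)(0.9699)(0.8315) = 0.6281.
θ_z = arccos(0.6281) = 51.09°, so the elevation is 90° − 51.09° = 38.91°.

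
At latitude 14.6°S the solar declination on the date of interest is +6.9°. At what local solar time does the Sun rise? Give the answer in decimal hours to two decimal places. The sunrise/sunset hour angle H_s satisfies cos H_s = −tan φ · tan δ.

−tan φ tan δ = −(-0.2605)(0.1210) = 0.0315; H_s = arccos(0.0315) = 88.19°.
Sunrise is at 12 − H_s/15 = 12 − 5.879 = 6.121 h local solar time.

6.12 h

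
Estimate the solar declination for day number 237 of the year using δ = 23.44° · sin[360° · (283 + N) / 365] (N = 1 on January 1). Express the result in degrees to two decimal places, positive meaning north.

360 × (283 + 237) / 365 = 512.877°; sin(512.877°) = 0.4559.
δ = 23.44 × 0.4559 = 10.686° ≈ +10.69°.

+10.69°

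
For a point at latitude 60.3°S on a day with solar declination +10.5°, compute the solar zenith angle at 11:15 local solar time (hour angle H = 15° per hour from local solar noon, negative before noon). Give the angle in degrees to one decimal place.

Hour angle H = 15° × (11.25 − 12) = -11.25°.
cos θ_z = sin(-60.3°) sin(10.5°) + cos(-60.3°) cos(10.5°) cos(-11.25°) = -0.1583 + 0.4778 = 0.3195.
θ_z = arccos(0.3195) = 71.37°.

71.4°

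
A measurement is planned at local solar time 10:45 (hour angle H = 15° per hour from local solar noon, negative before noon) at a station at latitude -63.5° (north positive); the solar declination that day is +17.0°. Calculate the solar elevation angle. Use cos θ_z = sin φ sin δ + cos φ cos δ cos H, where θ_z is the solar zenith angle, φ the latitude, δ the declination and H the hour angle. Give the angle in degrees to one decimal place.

8.2°

Hour angle H = 15° × (10.75 − 12) = -18.75°.
With φ = -63.5°, δ = 17.0°, H = -18.75°: sin φ sin δ = -0.2617, cos φ cos δ cos H = 0.4041, so cos θ_z = 0.1424.
θ_z = arccos(0.1424) = 81.81°, so the elevation is 90° − 81.81° = 8.19°.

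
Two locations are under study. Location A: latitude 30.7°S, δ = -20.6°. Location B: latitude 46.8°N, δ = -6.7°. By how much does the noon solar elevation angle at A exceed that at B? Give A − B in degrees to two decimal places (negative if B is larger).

A: 90° − |-30.7 − (-20.6)| = 79.90°.
B: 90° − |46.8 − (-6.7)| = 36.50°.
A − B = 79.90 − 36.50 = 43.40°.

+43.40°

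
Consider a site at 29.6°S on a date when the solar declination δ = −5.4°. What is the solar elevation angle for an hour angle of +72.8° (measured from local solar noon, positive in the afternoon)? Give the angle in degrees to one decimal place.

cos θ_z = sin(-29.6°) sin(-5.4°) + cos(-29.6°) cos(-5.4°) cos(72.80°) = 0.0465 + 0.2560 = 0.3025.
θ_z = arccos(0.3025) = 72.39°, so the elevation is 90° − 72.39° = 17.61°.

17.6°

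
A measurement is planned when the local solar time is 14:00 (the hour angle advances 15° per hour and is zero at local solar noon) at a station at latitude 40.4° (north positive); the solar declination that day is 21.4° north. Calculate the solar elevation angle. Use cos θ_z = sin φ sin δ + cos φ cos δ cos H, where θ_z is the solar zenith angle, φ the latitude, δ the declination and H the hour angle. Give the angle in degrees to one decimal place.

Hour angle H = 15° × (14 − 12) = 30.00°.
cos θ_z = sin φ sin δ + cos φ cos δ cos H = (0.6481)(0.3649) + (0.7615)(0.9311)(0.8660) = 0.8505.
θ_z = arccos(0.8505) = 31.73°, so the elevation is 90° − 31.73° = 58.27°.

58.3°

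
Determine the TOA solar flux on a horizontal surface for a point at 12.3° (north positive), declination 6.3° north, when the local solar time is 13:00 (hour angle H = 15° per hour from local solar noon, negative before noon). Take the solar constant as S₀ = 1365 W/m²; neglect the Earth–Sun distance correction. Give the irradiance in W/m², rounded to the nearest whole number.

Hour angle H = 15° × (13 − 12) = 15.00°.
cos θ_z = sin φ sin δ + cos φ cos δ cos H = (0.2130)(0.1097) + (0.9770)(0.9940)(0.9659) = 0.9614.
Top-of-atmosphere irradiance = S₀ cos θ_z = 1365 × 0.9614 = 1312.31 W/m².

1312 W/m²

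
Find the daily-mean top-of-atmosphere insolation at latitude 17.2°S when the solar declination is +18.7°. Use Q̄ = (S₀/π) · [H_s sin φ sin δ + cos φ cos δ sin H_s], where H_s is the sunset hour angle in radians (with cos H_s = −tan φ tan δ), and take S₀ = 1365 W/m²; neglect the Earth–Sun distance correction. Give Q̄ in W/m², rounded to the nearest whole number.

331 W/m²

−tan φ tan δ = −(-0.3096)(0.3385) = 0.1048; H_s = arccos(0.1048) = 83.98°. In radians, H_s = 1.4657.
H_s sin φ sin δ = 1.4657 × -0.2957 × 0.3206 = -0.1390.
cos φ cos δ sin H_s = 0.9553 × 0.9472 × 0.9945 = 0.8999.
Q̄ = (1365/π) × (-0.1390 + 0.8999) = 434.49 × 0.7609 = 330.60 W/m².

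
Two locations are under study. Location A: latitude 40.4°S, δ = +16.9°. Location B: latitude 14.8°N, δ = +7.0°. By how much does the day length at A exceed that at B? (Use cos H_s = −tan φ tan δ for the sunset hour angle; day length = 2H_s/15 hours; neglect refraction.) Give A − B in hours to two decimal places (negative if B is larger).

-2.25 h

A: H_s = arccos(−tan -40.4° · tan 16.9°) = 75.01°, so 2H_s/15 = 10.0013 h.
B: H_s = arccos(−tan 14.8° · tan 7.0°) = 91.86°, so 2H_s/15 = 12.2480 h.
A − B = 10.0013 − 12.2480 = -2.2467 h.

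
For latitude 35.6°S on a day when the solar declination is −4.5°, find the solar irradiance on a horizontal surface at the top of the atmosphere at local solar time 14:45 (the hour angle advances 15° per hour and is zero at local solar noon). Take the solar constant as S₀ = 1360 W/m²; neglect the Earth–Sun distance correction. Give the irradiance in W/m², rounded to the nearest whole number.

891 W/m²

Hour angle H = 15° × (14.75 − 12) = 41.25°.
cos θ_z = sin(-35.6°) sin(-4.5°) + cos(-35.6°) cos(-4.5°) cos(41.25°) = 0.0457 + 0.6094 = 0.6551.
Top-of-atmosphere irradiance = S₀ cos θ_z = 1360 × 0.6551 = 890.94 W/m².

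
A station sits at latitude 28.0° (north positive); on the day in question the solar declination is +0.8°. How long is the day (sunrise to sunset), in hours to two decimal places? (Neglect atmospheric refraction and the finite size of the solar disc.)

−tan φ tan δ = −(0.5317)(0.0140) = -0.0074; H_s = arccos(-0.0074) = 90.42°.
Day length = 2 H_s / 15° h⁻¹ = 180.84° / 15 = 12.056 h.

12.06 hours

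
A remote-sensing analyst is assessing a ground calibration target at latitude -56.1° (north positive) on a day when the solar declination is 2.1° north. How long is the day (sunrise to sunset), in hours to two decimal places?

11.58 hours

The sunset hour angle satisfies cos H_s = −tan φ tan δ = 0.0546, giving H_s = 86.87°.
Day length = 2 H_s / 15° h⁻¹ = 173.74° / 15 = 11.583 h.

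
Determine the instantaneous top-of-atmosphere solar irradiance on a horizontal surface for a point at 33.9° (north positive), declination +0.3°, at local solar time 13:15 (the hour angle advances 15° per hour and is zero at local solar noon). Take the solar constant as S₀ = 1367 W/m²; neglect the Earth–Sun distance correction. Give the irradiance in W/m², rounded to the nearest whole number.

Hour angle H = 15° × (13.25 − 12) = 18.75°.
With φ = 33.9°, δ = 0.3°, H = 18.75°: sin φ sin δ = 0.0029, cos φ cos δ cos H = 0.7860, so cos θ_z = 0.7889.
Top-of-atmosphere irradiance = S₀ cos θ_z = 1367 × 0.7889 = 1078.43 W/m².

1078 W/m²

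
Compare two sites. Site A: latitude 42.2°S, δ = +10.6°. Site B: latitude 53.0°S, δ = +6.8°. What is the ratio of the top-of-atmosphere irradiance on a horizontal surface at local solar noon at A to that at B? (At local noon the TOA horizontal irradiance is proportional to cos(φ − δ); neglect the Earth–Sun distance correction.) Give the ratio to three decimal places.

1.202

A: cos θ_z = cos(-42.2° − (10.6°)) = 0.6046.
B: cos θ_z = cos(-53.0° − (6.8°)) = 0.5030.
Ratio A/B = 0.6046 / 0.5030 = 1.2020.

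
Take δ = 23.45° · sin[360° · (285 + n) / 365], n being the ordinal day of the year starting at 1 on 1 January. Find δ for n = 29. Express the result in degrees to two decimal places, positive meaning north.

-18.04°

360 × (285 + 29) / 365 = 309.699°; sin(309.699°) = -0.7694.
δ = 23.45 × -0.7694 = -18.042° ≈ -18.04°.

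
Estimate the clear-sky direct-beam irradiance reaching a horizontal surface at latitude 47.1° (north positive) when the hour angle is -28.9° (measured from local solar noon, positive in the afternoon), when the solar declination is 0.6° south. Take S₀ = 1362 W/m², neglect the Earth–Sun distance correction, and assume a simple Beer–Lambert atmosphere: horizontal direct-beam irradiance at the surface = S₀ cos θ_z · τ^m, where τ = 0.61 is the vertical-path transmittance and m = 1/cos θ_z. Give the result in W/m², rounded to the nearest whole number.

cos θ_z = sin φ sin δ + cos φ cos δ cos H = (0.7325)(-0.0105) + (0.6807)(0.9999)(0.8755) = 0.5882.
Air mass m = 1/cos θ_z = 1/0.5882 = 1.700; τ^m = 0.61^1.700 = 0.4316.
Surface direct beam = 1362 × 0.5882 × 0.4316 = 345.77 W/m².

346 W/m²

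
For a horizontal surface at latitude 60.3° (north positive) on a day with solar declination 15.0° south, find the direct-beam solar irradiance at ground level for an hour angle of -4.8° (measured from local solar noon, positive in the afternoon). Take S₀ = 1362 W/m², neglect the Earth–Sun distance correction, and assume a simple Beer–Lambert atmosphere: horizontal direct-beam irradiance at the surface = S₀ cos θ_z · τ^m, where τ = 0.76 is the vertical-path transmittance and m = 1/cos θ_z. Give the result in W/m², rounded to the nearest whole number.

116 W/m²

With φ = 60.3°, δ = -15.0°, H = -4.80°: sin φ sin δ = -0.2248, cos φ cos δ cos H = 0.4769, so cos θ_z = 0.2521.
Air mass m = 1/cos θ_z = 1/0.2521 = 3.967; τ^m = 0.76^3.967 = 0.3367.
Surface direct beam = 1362 × 0.2521 × 0.3367 = 115.61 W/m².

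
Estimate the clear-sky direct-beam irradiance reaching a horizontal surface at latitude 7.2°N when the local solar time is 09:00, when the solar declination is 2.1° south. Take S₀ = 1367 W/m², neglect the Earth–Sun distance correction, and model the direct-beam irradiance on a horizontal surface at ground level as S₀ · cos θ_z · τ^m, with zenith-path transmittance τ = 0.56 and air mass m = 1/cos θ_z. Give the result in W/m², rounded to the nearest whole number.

414 W/m²

Hour angle H = 15° × (9 − 12) = -45.00°.
cos θ_z = sin(7.2°) sin(-2.1°) + cos(7.2°) cos(-2.1°) cos(-45.00°) = -0.0046 + 0.7011 = 0.6965.
Air mass m = 1/cos θ_z = 1/0.6965 = 1.436; τ^m = 0.56^1.436 = 0.4349.
Surface direct beam = 1367 × 0.6965 × 0.4349 = 414.08 W/m².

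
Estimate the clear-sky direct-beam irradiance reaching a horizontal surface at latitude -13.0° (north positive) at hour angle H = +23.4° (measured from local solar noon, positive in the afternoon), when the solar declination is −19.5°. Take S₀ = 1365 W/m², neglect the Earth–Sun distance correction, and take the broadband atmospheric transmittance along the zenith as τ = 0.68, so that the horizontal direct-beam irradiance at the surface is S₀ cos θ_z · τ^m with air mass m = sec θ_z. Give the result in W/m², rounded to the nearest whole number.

823 W/m²

With φ = -13.0°, δ = -19.5°, H = 23.40°: sin φ sin δ = 0.0751, cos φ cos δ cos H = 0.8429, so cos θ_z = 0.9180.
Air mass m = 1/cos θ_z = 1/0.9180 = 1.089; τ^m = 0.68^1.089 = 0.6571.
Surface direct beam = 1365 × 0.9180 × 0.6571 = 823.39 W/m².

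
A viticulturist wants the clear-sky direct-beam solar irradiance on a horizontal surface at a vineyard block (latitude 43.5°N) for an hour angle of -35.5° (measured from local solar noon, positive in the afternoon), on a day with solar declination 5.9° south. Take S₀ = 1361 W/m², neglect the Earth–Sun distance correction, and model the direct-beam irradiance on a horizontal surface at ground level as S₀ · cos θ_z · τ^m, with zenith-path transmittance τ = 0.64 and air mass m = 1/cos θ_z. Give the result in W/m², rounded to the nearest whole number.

296 W/m²

cos θ_z = sin(43.5°) sin(-5.9°) + cos(43.5°) cos(-5.9°) cos(-35.50°) = -0.0708 + 0.5874 = 0.5166.
Air mass m = 1/cos θ_z = 1/0.5166 = 1.936; τ^m = 0.64^1.936 = 0.4215.
Surface direct beam = 1361 × 0.5166 × 0.4215 = 296.35 W/m².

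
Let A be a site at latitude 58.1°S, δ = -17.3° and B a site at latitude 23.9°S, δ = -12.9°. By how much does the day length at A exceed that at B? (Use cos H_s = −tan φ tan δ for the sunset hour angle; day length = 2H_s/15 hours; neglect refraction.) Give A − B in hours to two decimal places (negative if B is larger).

A: H_s = arccos(−tan -58.1° · tan -17.3°) = 120.03°, so 2H_s/15 = 16.0040 h.
B: H_s = arccos(−tan -23.9° · tan -12.9°) = 95.83°, so 2H_s/15 = 12.7773 h.
A − B = 16.0040 − 12.7773 = 3.2267 h.

+3.23 h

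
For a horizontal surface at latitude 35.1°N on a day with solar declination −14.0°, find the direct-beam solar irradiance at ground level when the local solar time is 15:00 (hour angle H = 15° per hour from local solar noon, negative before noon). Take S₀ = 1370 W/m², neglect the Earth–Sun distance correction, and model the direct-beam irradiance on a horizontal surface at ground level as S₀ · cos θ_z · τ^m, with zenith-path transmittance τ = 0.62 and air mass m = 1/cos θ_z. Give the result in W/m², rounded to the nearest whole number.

186 W/m²

Hour angle H = 15° × (15 − 12) = 45.00°.
With φ = 35.1°, δ = -14.0°, H = 45.00°: sin φ sin δ = -0.1391, cos φ cos δ cos H = 0.5613, so cos θ_z = 0.4222.
Air mass m = 1/cos θ_z = 1/0.4222 = 2.369; τ^m = 0.62^2.369 = 0.3222.
Surface direct beam = 1370 × 0.4222 × 0.3222 = 186.36 W/m².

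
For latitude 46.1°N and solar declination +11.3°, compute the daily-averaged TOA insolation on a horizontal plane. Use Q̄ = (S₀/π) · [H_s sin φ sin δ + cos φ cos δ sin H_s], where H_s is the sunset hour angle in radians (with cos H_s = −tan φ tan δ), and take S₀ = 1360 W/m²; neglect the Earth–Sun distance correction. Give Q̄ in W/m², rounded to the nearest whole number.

397 W/m²

cos H_s = −tan(46.1°) · tan(11.3°) = -0.2076, so H_s = arccos(-0.2076) = 101.98°. In radians, H_s = 1.7799.
H_s sin φ sin δ = 1.7799 × 0.7206 × 0.1959 = 0.2513.
cos φ cos δ sin H_s = 0.6934 × 0.9806 × 0.9782 = 0.6651.
Q̄ = (1360/π) × (0.2513 + 0.6651) = 432.90 × 0.9164 = 396.71 W/m².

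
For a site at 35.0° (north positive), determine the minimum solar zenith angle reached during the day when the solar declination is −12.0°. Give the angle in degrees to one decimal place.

47.0°

At local solar noon the hour angle is zero, so the zenith angle is |φ − δ| = |35.0° − (-12.0°)| = 47.0°.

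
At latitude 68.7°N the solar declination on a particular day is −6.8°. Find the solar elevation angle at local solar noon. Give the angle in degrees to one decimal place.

14.5°

At local solar noon the hour angle is zero, so the elevation is 90° − |φ − δ| = 90° − |68.7° − (-6.8°)| = 90° − 75.5° = 14.5°.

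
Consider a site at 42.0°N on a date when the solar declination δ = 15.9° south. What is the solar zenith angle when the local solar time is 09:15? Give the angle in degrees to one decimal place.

69.3°

Hour angle H = 15° × (9.25 − 12) = -41.25°.
With φ = 42.0°, δ = -15.9°, H = -41.25°: sin φ sin δ = -0.1833, cos φ cos δ cos H = 0.5373, so cos θ_z = 0.3540.
θ_z = arccos(0.3540) = 69.27°.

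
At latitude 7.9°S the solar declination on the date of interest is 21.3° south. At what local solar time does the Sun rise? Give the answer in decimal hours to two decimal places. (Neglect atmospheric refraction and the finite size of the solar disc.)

5.79 h

−tan φ tan δ = −(-0.1388)(-0.3899) = -0.0541; H_s = arccos(-0.0541) = 93.10°.
Sunrise is at 12 − H_s/15 = 12 − 6.207 = 5.793 h local solar time.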